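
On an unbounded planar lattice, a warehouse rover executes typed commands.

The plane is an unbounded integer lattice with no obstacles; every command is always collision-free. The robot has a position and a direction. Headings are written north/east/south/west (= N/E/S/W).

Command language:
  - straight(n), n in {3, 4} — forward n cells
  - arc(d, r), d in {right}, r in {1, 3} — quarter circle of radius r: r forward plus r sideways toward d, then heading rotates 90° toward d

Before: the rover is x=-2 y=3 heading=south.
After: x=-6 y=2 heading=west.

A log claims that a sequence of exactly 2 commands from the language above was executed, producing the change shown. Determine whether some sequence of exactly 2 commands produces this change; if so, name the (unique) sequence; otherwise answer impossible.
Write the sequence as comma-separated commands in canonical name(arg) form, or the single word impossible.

arc(right, 1), straight(3)

key: order matters: swapping arc(right, 1) and straight(3) lands elsewhere
initial: x=-2 y=3 heading=south
[1] after arc(right, 1): x=-3 y=2 heading=west
[2] after straight(3): x=-6 y=2 heading=west
uniquely the one of 16 2-step routes that fits.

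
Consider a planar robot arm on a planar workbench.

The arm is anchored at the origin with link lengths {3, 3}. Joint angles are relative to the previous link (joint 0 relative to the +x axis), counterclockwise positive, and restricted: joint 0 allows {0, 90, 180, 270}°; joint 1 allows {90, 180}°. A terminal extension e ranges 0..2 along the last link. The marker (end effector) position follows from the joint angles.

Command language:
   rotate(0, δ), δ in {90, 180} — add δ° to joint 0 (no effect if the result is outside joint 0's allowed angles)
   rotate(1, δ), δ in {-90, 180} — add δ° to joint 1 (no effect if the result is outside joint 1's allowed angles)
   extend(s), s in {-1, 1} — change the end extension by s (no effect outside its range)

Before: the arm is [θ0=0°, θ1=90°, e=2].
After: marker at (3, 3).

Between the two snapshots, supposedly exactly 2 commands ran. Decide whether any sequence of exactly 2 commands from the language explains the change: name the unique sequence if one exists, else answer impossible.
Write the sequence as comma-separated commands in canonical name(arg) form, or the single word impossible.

t0: [θ0=0°, θ1=90°, e=2]
[1] after extend(-1): [θ0=0°, θ1=90°, e=1]
[2] after extend(-1): [θ0=0°, θ1=90°, e=0]
no other 2-command option fits: unique.

extend(-1), extend(-1)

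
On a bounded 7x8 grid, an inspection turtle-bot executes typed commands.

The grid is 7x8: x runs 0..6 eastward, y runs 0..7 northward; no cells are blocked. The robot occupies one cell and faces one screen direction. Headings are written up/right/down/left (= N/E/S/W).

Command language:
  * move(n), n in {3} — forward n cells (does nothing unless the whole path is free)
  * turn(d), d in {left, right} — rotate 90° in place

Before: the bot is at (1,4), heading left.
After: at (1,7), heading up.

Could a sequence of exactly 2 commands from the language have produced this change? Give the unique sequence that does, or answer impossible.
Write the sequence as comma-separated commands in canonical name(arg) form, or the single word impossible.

key: position moved to (1,7) AND the heading swung to N — translation plus rotation needed
from: at (1,4), heading left
t=1 turn(right) ⇒ at (1,4), heading up
t=2 move(3) ⇒ at (1,7), heading up
all 9 alternatives checked — unique.

turn(right), move(3)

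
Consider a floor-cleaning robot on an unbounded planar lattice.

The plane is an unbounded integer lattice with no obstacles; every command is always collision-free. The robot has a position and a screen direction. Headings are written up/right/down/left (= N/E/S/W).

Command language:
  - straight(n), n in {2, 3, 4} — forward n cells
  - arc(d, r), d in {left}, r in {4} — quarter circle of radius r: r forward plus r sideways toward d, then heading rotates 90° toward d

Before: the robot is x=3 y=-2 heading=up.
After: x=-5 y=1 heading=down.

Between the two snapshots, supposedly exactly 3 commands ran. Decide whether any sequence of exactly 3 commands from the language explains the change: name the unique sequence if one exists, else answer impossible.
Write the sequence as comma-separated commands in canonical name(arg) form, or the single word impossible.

straight(3), arc(left, 4), arc(left, 4)

key: running arc(left, 4) before straight(3) would end elsewhere — order is forced
from: x=3 y=-2 heading=up
step 1 (straight(3)): x=3 y=1 heading=up
step 2 (arc(left, 4)): x=-1 y=5 heading=left
step 3 (arc(left, 4)): x=-5 y=1 heading=down
no rival 3-sequence matches.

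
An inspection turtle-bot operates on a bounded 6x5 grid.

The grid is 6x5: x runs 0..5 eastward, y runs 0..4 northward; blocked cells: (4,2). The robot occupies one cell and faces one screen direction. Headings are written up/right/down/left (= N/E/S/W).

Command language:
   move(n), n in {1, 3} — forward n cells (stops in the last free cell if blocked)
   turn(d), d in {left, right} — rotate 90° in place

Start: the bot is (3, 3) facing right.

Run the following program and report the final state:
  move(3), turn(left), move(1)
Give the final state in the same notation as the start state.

initial: (3, 3) facing right
[1] after move(3): (5, 3) facing right
[2] after turn(left): (5, 3) facing up
[3] after move(1): (5, 4) facing up

(5, 4) facing up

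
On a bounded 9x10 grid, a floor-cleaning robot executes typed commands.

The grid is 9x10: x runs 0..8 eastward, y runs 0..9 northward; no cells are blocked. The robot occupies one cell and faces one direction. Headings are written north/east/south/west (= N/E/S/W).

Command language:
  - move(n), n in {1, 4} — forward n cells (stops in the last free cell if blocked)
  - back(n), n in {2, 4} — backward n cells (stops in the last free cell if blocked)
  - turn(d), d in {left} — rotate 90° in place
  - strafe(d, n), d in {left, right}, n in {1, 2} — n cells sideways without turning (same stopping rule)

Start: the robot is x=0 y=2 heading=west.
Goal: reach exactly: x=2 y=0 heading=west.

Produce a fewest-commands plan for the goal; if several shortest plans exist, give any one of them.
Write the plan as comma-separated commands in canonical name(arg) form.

strafe(left, 2), back(2)

from: x=0 y=2 heading=west
[1] after strafe(left, 2): x=0 y=0 heading=west
[2] after back(2): x=2 y=0 heading=west
minimal: 2 command(s), checked below 2.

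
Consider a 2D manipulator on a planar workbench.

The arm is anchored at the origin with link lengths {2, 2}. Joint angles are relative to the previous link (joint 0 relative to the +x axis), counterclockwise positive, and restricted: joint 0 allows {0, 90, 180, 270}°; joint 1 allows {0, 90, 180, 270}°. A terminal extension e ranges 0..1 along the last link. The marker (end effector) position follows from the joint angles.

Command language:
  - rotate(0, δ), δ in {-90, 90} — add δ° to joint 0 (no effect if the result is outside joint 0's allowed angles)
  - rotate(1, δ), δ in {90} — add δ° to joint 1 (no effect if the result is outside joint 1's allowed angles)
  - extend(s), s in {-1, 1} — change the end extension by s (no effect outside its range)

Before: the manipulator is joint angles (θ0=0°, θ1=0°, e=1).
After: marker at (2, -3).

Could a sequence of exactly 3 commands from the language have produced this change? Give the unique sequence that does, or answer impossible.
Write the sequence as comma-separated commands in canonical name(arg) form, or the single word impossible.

rotate(1, 90), rotate(1, 90), rotate(1, 90)

t0: joint angles (θ0=0°, θ1=0°, e=1)
step 1 (rotate(1, 90)): joint angles (θ0=0°, θ1=90°, e=1)
step 2 (rotate(1, 90)): joint angles (θ0=0°, θ1=180°, e=1)
step 3 (rotate(1, 90)): joint angles (θ0=0°, θ1=270°, e=1)
no other 3-command option fits: unique.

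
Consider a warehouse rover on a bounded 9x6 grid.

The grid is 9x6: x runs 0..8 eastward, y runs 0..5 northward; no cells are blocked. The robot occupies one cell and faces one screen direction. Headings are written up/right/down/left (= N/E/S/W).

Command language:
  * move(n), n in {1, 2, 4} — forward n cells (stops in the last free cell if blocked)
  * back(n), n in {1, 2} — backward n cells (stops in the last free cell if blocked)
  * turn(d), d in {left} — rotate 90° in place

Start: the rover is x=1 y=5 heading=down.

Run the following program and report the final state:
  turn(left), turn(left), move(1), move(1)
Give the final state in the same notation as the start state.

start: x=1 y=5 heading=down
t=1 turn(left) ⇒ x=1 y=5 heading=right
t=2 turn(left) ⇒ x=1 y=5 heading=up
t=3 move(1) ⇒ x=1 y=5 heading=up
t=4 move(1) ⇒ x=1 y=5 heading=up

x=1 y=5 heading=up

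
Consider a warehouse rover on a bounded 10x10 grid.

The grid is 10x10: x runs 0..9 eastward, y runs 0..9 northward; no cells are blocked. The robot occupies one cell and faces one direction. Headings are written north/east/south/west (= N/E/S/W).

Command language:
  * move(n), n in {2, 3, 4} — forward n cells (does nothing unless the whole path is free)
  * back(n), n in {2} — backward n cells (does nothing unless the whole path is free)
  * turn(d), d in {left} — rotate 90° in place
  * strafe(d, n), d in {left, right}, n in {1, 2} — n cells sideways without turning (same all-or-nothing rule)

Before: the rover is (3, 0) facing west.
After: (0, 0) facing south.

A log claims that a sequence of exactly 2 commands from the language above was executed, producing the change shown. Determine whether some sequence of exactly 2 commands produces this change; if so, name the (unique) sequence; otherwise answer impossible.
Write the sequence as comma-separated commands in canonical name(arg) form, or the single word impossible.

move(3), turn(left)

key: running turn(left) before move(3) would end elsewhere — order is forced
initial: (3, 0) facing west
[1] after move(3): (0, 0) facing west
[2] after turn(left): (0, 0) facing south
no other 2-command option fits: unique.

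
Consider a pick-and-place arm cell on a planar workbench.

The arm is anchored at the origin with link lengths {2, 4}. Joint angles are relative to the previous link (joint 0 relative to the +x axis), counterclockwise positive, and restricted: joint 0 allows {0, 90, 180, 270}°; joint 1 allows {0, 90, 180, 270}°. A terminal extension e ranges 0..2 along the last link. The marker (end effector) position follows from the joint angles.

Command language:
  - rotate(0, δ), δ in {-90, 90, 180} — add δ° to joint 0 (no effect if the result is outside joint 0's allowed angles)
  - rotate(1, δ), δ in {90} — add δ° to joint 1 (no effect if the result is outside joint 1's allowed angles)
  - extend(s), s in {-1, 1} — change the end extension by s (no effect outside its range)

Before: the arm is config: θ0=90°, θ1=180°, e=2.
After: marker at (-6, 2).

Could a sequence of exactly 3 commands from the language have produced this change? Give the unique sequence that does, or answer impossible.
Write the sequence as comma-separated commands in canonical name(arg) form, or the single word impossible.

rotate(1, 90), rotate(1, 90), rotate(1, 90)

t0: config: θ0=90°, θ1=180°, e=2
t=1 rotate(1, 90) ⇒ config: θ0=90°, θ1=270°, e=2
t=2 rotate(1, 90) ⇒ config: θ0=90°, θ1=0°, e=2
t=3 rotate(1, 90) ⇒ config: θ0=90°, θ1=90°, e=2
all 216 alternatives checked — unique.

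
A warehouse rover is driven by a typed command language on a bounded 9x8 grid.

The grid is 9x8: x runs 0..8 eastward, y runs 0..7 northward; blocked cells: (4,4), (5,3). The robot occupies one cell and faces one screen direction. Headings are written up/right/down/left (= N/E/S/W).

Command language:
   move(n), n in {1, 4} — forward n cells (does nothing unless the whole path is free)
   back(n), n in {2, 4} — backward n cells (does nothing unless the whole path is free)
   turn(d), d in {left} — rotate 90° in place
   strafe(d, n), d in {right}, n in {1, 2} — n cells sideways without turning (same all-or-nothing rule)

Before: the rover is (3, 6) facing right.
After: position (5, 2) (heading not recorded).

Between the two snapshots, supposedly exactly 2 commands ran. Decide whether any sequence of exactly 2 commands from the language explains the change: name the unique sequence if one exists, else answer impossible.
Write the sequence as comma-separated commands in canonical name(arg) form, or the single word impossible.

impossible

every 2-command combo misses the target.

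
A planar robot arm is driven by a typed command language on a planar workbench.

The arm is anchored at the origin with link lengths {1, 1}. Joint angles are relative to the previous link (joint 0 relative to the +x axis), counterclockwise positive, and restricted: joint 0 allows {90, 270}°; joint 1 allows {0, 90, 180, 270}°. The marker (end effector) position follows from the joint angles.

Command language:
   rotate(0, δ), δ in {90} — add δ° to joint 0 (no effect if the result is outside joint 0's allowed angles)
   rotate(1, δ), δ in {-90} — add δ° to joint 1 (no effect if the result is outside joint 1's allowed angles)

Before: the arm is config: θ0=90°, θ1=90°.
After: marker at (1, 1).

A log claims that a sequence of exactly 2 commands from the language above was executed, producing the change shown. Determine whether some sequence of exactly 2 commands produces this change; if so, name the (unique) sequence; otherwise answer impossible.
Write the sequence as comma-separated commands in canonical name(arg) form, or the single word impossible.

begin: config: θ0=90°, θ1=90°
1. rotate(1, -90) → config: θ0=90°, θ1=0°
2. rotate(1, -90) → config: θ0=90°, θ1=270°
no other 2-command option fits: unique.

rotate(1, -90), rotate(1, -90)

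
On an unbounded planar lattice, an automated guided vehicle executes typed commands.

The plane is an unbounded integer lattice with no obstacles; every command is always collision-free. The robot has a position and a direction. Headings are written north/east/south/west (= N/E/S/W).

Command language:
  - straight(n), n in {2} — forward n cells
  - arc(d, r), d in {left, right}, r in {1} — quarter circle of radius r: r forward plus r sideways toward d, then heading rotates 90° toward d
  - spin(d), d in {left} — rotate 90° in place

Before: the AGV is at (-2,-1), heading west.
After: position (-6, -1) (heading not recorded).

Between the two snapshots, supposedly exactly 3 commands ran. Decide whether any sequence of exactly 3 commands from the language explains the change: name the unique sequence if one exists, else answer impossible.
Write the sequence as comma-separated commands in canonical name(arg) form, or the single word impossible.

straight(2), straight(2), spin(left)

key: running spin(left) before straight(2) would end elsewhere — order is forced
initial: at (-2,-1), heading west
1. straight(2) → at (-4,-1), heading west
2. straight(2) → at (-6,-1), heading west
3. spin(left) → at (-6,-1), heading south
no rival 3-sequence matches.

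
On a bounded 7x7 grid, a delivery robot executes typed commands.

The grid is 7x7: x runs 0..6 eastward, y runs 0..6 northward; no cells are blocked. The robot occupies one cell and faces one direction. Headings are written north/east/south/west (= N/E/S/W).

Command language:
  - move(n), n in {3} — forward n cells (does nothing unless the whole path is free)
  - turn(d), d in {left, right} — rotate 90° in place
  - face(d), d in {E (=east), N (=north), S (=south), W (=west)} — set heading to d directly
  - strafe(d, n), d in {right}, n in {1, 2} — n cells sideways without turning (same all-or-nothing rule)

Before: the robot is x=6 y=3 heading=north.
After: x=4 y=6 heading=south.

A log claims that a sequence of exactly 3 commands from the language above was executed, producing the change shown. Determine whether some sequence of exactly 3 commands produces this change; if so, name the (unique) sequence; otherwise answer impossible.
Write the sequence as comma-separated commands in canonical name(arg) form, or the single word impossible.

key: running strafe(right, 2) before move(3) would end elsewhere — order is forced
from: x=6 y=3 heading=north
1. move(3) → x=6 y=6 heading=north
2. face(S) → x=6 y=6 heading=south
3. strafe(right, 2) → x=4 y=6 heading=south
no rival 3-sequence matches.

move(3), face(S), strafe(right, 2)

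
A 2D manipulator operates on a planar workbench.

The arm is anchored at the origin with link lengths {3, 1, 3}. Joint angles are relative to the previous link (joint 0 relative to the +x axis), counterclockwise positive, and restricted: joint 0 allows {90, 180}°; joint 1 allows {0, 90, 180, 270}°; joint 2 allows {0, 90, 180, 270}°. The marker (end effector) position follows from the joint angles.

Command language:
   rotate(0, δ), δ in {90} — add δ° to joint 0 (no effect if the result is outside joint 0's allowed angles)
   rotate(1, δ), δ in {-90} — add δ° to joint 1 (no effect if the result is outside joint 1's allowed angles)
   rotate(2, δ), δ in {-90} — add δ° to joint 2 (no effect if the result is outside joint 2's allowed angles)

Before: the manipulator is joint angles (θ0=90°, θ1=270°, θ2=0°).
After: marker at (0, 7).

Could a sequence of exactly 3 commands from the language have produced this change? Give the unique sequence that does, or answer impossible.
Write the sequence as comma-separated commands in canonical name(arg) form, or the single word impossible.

rotate(1, -90), rotate(1, -90), rotate(1, -90)

start: joint angles (θ0=90°, θ1=270°, θ2=0°)
[1] after rotate(1, -90): joint angles (θ0=90°, θ1=180°, θ2=0°)
[2] after rotate(1, -90): joint angles (θ0=90°, θ1=90°, θ2=0°)
[3] after rotate(1, -90): joint angles (θ0=90°, θ1=0°, θ2=0°)
no other 3-command option fits: unique.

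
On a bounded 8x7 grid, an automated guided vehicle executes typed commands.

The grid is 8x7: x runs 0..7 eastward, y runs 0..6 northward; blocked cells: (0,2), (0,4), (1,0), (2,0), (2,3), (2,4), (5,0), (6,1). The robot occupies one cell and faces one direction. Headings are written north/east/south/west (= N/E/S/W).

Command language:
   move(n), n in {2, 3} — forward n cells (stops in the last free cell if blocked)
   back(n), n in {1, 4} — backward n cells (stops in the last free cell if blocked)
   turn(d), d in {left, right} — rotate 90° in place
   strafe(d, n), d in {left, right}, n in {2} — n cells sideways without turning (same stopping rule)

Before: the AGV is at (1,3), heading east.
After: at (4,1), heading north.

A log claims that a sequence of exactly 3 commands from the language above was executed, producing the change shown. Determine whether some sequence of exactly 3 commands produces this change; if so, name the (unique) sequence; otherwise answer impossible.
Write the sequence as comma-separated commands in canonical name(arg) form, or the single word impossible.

strafe(right, 2), move(3), turn(left)

key: position moved to (4,1) AND the heading swung to N — translation plus rotation needed
from: at (1,3), heading east
step 1 (strafe(right, 2)): at (1,1), heading east
step 2 (move(3)): at (4,1), heading east
step 3 (turn(left)): at (4,1), heading north
no other 3-command option fits: unique.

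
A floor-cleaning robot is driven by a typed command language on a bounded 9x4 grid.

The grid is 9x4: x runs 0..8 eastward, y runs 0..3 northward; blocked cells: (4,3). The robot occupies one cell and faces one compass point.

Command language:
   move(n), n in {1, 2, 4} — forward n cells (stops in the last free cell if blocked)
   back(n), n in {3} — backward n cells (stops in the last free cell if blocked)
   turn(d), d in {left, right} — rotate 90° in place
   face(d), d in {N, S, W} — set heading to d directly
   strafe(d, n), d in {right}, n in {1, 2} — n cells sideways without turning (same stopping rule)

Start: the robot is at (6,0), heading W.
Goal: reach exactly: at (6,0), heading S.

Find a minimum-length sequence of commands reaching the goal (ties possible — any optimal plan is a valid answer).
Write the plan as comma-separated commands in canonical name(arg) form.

face(S)

start: at (6,0), heading W
step 1 (face(S)): at (6,0), heading S
nothing shorter than 1 reaches the goal.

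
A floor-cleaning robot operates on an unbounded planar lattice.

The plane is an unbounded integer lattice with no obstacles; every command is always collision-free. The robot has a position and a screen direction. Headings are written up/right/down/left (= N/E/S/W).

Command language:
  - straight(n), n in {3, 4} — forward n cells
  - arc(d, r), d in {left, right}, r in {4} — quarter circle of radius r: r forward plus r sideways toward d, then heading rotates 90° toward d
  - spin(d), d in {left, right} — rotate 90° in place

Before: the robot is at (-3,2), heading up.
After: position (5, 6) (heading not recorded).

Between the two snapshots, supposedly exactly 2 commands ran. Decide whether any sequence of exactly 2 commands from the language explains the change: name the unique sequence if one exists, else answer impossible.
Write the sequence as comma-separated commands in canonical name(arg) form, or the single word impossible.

arc(right, 4), straight(4)

key: order matters: swapping arc(right, 4) and straight(4) lands elsewhere
from: at (-3,2), heading up
t=1 arc(right, 4) ⇒ at (1,6), heading right
t=2 straight(4) ⇒ at (5,6), heading right
all 36 alternatives checked — unique.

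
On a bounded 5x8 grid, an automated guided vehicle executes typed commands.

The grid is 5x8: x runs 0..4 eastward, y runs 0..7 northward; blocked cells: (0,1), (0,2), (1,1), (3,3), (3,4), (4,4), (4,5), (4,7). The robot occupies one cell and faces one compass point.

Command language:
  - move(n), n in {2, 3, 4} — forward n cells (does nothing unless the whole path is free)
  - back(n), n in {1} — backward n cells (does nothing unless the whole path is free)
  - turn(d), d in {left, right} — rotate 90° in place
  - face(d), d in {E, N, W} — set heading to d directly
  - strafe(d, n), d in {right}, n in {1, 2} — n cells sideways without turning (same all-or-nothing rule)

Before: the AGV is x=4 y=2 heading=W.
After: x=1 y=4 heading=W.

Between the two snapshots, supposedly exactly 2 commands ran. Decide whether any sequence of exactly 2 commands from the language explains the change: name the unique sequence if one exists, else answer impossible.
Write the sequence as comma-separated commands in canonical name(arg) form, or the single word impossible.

key: order matters: swapping move(3) and strafe(right, 2) lands elsewhere
start: x=4 y=2 heading=W
1. move(3) → x=1 y=2 heading=W
2. strafe(right, 2) → x=1 y=4 heading=W
all 121 alternatives checked — unique.

move(3), strafe(right, 2)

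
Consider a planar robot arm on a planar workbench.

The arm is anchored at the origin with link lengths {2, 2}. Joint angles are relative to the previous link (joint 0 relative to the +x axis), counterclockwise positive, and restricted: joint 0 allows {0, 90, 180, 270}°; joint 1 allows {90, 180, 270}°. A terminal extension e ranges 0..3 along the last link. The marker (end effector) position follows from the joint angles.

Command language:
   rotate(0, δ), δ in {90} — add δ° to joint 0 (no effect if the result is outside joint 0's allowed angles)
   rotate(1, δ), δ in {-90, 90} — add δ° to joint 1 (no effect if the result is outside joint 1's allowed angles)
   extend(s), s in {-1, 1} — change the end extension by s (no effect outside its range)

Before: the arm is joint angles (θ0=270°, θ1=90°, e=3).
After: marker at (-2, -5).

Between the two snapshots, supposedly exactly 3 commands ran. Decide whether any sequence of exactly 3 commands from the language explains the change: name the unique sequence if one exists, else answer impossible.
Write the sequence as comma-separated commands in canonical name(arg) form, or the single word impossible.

rotate(0, 90), rotate(0, 90), rotate(0, 90)

from: joint angles (θ0=270°, θ1=90°, e=3)
step 1 (rotate(0, 90)): joint angles (θ0=0°, θ1=90°, e=3)
step 2 (rotate(0, 90)): joint angles (θ0=90°, θ1=90°, e=3)
step 3 (rotate(0, 90)): joint angles (θ0=180°, θ1=90°, e=3)
all 125 alternatives checked — unique.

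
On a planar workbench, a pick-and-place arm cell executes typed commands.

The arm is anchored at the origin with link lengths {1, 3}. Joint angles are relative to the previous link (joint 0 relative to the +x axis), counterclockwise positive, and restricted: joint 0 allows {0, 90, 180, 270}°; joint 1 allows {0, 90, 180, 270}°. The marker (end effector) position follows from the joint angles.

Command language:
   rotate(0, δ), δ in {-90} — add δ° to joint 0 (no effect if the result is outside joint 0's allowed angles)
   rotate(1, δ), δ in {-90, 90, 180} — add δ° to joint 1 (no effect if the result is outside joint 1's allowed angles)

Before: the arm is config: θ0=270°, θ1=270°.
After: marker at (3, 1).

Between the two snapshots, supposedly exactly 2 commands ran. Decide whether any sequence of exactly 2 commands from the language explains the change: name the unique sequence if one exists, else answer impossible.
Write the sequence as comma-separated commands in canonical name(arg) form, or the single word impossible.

rotate(0, -90), rotate(0, -90)

start: config: θ0=270°, θ1=270°
step 1 (rotate(0, -90)): config: θ0=180°, θ1=270°
step 2 (rotate(0, -90)): config: θ0=90°, θ1=270°
all 16 alternatives checked — unique.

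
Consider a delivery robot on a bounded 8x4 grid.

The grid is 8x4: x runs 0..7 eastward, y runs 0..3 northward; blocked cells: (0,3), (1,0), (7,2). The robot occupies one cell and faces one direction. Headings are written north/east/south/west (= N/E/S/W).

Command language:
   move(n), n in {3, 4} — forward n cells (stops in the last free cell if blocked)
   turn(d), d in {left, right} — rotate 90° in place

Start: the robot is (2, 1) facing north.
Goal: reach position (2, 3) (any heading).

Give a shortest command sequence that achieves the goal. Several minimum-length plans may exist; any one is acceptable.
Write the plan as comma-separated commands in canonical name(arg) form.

move(4)

from: (2, 1) facing north
1. move(4) → (2, 3) facing north
minimal: 1 command(s), checked below 1.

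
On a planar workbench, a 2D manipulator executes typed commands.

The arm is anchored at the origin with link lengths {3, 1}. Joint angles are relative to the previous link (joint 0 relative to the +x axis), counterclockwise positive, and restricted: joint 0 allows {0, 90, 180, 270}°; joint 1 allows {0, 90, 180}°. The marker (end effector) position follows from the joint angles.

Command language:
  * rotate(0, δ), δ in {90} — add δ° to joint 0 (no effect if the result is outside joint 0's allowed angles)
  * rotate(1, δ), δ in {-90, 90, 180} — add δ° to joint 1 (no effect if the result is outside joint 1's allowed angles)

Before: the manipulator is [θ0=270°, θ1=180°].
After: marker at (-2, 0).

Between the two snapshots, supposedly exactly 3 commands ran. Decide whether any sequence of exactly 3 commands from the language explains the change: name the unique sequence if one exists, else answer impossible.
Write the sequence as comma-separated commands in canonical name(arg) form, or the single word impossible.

start: [θ0=270°, θ1=180°]
step 1 (rotate(0, 90)): [θ0=0°, θ1=180°]
step 2 (rotate(0, 90)): [θ0=90°, θ1=180°]
step 3 (rotate(0, 90)): [θ0=180°, θ1=180°]
no rival 3-sequence matches.

rotate(0, 90), rotate(0, 90), rotate(0, 90)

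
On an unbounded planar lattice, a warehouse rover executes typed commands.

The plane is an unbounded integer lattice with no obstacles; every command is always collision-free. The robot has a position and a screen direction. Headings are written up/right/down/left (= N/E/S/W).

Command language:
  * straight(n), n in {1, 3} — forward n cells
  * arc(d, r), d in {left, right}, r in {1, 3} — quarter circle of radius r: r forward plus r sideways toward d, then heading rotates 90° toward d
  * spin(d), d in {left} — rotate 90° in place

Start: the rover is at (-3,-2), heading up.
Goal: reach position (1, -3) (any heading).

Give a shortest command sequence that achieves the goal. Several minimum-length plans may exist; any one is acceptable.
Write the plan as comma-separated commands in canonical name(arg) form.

t0: at (-3,-2), heading up
step 1 (arc(right, 3)): at (0,1), heading right
step 2 (arc(right, 1)): at (1,0), heading down
step 3 (straight(3)): at (1,-3), heading down
nothing shorter than 3 reaches the goal.

arc(right, 3), arc(right, 1), straight(3)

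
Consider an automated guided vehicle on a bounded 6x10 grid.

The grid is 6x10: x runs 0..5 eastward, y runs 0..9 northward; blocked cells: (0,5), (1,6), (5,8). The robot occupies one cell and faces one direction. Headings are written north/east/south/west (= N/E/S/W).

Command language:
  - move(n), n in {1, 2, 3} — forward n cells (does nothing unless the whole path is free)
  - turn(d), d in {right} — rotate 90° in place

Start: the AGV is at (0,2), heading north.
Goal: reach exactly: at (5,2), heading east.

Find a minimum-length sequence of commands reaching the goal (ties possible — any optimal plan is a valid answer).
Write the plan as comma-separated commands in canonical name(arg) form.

from: at (0,2), heading north
[1] after turn(right): at (0,2), heading east
[2] after move(3): at (3,2), heading east
[3] after move(2): at (5,2), heading east
nothing shorter than 3 reaches the goal.

turn(right), move(3), move(2)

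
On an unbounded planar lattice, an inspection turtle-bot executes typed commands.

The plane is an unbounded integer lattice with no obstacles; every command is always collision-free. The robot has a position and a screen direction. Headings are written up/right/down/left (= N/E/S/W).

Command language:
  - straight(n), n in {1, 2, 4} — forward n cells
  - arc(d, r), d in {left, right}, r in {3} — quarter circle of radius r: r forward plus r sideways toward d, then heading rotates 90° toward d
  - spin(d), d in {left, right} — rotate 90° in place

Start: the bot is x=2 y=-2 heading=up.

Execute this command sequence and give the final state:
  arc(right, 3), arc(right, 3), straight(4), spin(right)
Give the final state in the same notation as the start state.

from: x=2 y=-2 heading=up
[1] after arc(right, 3): x=5 y=1 heading=right
[2] after arc(right, 3): x=8 y=-2 heading=down
[3] after straight(4): x=8 y=-6 heading=down
[4] after spin(right): x=8 y=-6 heading=left

x=8 y=-6 heading=left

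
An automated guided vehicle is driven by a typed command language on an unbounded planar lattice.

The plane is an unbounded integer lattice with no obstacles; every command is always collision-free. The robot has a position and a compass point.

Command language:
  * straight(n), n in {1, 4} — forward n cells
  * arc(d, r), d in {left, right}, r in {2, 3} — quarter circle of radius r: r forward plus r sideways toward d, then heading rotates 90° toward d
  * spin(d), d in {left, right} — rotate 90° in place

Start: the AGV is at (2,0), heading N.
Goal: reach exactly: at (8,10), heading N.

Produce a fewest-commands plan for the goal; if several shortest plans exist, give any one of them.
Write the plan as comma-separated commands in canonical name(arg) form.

arc(right, 3), arc(left, 3), straight(4)

start: at (2,0), heading N
t=1 arc(right, 3) ⇒ at (5,3), heading E
t=2 arc(left, 3) ⇒ at (8,6), heading N
t=3 straight(4) ⇒ at (8,10), heading N
shorter routes all fall short; 3 is best.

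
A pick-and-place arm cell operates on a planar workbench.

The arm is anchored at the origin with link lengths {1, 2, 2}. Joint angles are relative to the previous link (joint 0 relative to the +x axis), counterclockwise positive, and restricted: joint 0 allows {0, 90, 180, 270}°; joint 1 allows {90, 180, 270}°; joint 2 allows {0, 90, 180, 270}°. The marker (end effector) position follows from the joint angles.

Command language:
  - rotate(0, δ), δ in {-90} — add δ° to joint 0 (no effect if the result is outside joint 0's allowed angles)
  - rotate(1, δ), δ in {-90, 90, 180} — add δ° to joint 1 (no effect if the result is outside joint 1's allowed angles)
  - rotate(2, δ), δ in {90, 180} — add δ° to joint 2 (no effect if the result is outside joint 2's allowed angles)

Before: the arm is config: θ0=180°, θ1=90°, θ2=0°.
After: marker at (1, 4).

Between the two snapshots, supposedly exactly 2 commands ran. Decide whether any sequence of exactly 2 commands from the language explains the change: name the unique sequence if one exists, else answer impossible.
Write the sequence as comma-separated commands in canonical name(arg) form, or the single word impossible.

rotate(0, -90), rotate(0, -90)

begin: config: θ0=180°, θ1=90°, θ2=0°
1. rotate(0, -90) → config: θ0=90°, θ1=90°, θ2=0°
2. rotate(0, -90) → config: θ0=0°, θ1=90°, θ2=0°
uniquely the one of 36 2-step routes that fits.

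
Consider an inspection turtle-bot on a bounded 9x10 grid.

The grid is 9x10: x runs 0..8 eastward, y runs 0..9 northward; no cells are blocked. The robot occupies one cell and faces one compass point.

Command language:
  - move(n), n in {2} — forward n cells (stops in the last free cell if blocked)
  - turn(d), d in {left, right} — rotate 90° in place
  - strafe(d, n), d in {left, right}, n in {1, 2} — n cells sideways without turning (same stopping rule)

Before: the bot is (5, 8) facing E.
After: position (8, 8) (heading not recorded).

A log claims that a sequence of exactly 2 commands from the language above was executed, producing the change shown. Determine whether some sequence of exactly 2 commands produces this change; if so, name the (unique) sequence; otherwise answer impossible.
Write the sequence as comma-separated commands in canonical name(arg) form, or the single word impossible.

key: the second move(2) runs into the grid edge before its full distance
start: (5, 8) facing E
1. move(2) → (7, 8) facing E
2. move(2) → (8, 8) facing E
all 49 alternatives checked — unique.

move(2), move(2)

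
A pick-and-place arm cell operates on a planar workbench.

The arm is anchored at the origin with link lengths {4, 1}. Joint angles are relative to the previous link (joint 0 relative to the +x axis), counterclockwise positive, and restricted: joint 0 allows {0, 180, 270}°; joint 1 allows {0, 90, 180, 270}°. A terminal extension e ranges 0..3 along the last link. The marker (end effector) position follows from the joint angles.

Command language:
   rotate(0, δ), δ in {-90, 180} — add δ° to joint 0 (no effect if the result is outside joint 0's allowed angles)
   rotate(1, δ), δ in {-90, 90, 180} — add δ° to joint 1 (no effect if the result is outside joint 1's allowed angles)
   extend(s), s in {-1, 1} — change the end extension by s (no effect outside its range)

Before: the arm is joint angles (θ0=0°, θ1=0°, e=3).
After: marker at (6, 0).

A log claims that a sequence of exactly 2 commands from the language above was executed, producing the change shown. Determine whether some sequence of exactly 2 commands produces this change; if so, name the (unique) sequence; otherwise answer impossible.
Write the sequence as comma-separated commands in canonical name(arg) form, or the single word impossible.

initial: joint angles (θ0=0°, θ1=0°, e=3)
[1] after extend(-1): joint angles (θ0=0°, θ1=0°, e=2)
[2] after extend(-1): joint angles (θ0=0°, θ1=0°, e=1)
uniquely the one of 49 2-step routes that fits.

extend(-1), extend(-1)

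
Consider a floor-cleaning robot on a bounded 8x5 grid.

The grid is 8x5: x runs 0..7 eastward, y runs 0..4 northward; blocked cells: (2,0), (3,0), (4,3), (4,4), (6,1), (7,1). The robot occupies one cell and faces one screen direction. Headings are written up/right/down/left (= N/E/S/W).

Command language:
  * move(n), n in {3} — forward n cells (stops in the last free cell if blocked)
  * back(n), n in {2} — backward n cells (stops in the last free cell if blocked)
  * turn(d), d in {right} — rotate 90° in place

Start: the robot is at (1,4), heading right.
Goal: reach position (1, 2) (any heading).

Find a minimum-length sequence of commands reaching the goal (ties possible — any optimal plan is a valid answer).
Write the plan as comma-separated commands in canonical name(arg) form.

start: at (1,4), heading right
step 1 (turn(right)): at (1,4), heading down
step 2 (turn(right)): at (1,4), heading left
step 3 (turn(right)): at (1,4), heading up
step 4 (back(2)): at (1,2), heading up
shorter routes all fall short; 4 is best.

turn(right), turn(right), turn(right), back(2)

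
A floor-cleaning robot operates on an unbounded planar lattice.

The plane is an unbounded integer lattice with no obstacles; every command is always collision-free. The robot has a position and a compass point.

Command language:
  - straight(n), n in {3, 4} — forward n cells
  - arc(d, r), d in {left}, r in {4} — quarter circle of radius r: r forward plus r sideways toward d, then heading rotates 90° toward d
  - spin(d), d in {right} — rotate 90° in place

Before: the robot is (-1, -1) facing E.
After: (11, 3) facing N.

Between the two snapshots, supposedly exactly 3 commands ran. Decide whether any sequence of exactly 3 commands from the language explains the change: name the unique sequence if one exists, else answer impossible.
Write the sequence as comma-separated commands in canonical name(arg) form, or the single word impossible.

straight(4), straight(4), arc(left, 4)

key: running arc(left, 4) before straight(4) would end elsewhere — order is forced
from: (-1, -1) facing E
[1] after straight(4): (3, -1) facing E
[2] after straight(4): (7, -1) facing E
[3] after arc(left, 4): (11, 3) facing N
no other 3-command option fits: unique.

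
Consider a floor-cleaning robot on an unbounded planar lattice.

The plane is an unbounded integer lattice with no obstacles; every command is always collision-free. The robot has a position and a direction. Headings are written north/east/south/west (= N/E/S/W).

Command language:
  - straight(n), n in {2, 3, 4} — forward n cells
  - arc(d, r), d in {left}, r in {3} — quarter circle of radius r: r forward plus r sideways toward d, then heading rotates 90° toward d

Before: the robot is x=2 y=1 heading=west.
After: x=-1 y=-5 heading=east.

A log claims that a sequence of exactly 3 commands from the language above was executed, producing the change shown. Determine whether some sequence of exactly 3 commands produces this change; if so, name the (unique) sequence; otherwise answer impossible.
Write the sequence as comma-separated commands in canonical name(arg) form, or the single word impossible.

straight(3), arc(left, 3), arc(left, 3)

key: cell and facing (now E) both changed — the 3 commands mix motion and turning
from: x=2 y=1 heading=west
t=1 straight(3) ⇒ x=-1 y=1 heading=west
t=2 arc(left, 3) ⇒ x=-4 y=-2 heading=south
t=3 arc(left, 3) ⇒ x=-1 y=-5 heading=east
uniquely the one of 64 3-step routes that fits.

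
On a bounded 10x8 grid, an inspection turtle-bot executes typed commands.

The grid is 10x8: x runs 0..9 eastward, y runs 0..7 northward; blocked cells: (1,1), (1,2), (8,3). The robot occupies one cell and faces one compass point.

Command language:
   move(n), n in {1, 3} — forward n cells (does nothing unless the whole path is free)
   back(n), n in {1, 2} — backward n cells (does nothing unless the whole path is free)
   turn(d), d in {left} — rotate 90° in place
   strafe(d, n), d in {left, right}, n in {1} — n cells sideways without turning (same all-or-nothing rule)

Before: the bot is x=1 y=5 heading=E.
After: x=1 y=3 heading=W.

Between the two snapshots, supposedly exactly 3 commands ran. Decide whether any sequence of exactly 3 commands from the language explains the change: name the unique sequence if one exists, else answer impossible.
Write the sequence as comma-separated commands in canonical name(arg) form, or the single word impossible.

key: cell and facing (now W) both changed — the 3 commands mix motion and turning
begin: x=1 y=5 heading=E
step 1 (turn(left)): x=1 y=5 heading=N
step 2 (back(2)): x=1 y=3 heading=N
step 3 (turn(left)): x=1 y=3 heading=W
uniquely the one of 343 3-step routes that fits.

turn(left), back(2), turn(left)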